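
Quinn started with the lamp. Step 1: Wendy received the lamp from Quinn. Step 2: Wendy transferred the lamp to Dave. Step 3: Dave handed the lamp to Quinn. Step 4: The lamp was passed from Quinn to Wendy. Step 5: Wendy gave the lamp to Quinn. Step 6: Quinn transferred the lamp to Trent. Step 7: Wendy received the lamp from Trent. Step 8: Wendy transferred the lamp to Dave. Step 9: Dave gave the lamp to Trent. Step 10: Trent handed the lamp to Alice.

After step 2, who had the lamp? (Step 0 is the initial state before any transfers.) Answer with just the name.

Tracking the lamp holder through step 2:
After step 0 (start): Quinn
After step 1: Wendy
After step 2: Dave

At step 2, the holder is Dave.

Answer: Dave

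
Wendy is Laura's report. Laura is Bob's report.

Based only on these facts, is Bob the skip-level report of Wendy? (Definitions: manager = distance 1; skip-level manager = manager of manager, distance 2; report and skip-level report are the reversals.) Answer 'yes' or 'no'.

Reconstructing the manager chain from the given facts:
  Bob -> Laura -> Wendy
(each arrow means 'manager of the next')
Positions in the chain (0 = top):
  position of Bob: 0
  position of Laura: 1
  position of Wendy: 2

Bob is at position 0, Wendy is at position 2; signed distance (j - i) = 2.
'skip-level report' requires j - i = -2. Actual distance is 2, so the relation does NOT hold.

Answer: no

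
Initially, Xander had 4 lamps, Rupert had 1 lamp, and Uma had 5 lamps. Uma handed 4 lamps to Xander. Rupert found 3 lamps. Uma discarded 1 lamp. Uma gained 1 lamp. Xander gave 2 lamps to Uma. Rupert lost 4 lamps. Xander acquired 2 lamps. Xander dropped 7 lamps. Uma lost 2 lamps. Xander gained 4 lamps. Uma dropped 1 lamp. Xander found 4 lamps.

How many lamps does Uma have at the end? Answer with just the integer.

Tracking counts step by step:
Start: Xander=4, Rupert=1, Uma=5
Event 1 (Uma -> Xander, 4): Uma: 5 -> 1, Xander: 4 -> 8. State: Xander=8, Rupert=1, Uma=1
Event 2 (Rupert +3): Rupert: 1 -> 4. State: Xander=8, Rupert=4, Uma=1
Event 3 (Uma -1): Uma: 1 -> 0. State: Xander=8, Rupert=4, Uma=0
Event 4 (Uma +1): Uma: 0 -> 1. State: Xander=8, Rupert=4, Uma=1
Event 5 (Xander -> Uma, 2): Xander: 8 -> 6, Uma: 1 -> 3. State: Xander=6, Rupert=4, Uma=3
Event 6 (Rupert -4): Rupert: 4 -> 0. State: Xander=6, Rupert=0, Uma=3
Event 7 (Xander +2): Xander: 6 -> 8. State: Xander=8, Rupert=0, Uma=3
Event 8 (Xander -7): Xander: 8 -> 1. State: Xander=1, Rupert=0, Uma=3
Event 9 (Uma -2): Uma: 3 -> 1. State: Xander=1, Rupert=0, Uma=1
Event 10 (Xander +4): Xander: 1 -> 5. State: Xander=5, Rupert=0, Uma=1
Event 11 (Uma -1): Uma: 1 -> 0. State: Xander=5, Rupert=0, Uma=0
Event 12 (Xander +4): Xander: 5 -> 9. State: Xander=9, Rupert=0, Uma=0

Uma's final count: 0

Answer: 0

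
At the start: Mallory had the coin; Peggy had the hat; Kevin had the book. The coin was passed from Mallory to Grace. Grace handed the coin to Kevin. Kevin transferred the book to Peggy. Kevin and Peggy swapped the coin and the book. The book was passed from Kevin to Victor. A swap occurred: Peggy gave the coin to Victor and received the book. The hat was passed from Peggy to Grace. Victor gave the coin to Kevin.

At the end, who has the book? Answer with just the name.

Answer: Peggy

Derivation:
Tracking all object holders:
Start: coin:Mallory, hat:Peggy, book:Kevin
Event 1 (give coin: Mallory -> Grace). State: coin:Grace, hat:Peggy, book:Kevin
Event 2 (give coin: Grace -> Kevin). State: coin:Kevin, hat:Peggy, book:Kevin
Event 3 (give book: Kevin -> Peggy). State: coin:Kevin, hat:Peggy, book:Peggy
Event 4 (swap coin<->book: now coin:Peggy, book:Kevin). State: coin:Peggy, hat:Peggy, book:Kevin
Event 5 (give book: Kevin -> Victor). State: coin:Peggy, hat:Peggy, book:Victor
Event 6 (swap coin<->book: now coin:Victor, book:Peggy). State: coin:Victor, hat:Peggy, book:Peggy
Event 7 (give hat: Peggy -> Grace). State: coin:Victor, hat:Grace, book:Peggy
Event 8 (give coin: Victor -> Kevin). State: coin:Kevin, hat:Grace, book:Peggy

Final state: coin:Kevin, hat:Grace, book:Peggy
The book is held by Peggy.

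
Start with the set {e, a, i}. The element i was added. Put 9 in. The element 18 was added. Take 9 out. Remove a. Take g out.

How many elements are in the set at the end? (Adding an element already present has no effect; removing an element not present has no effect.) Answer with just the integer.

Answer: 3

Derivation:
Tracking the set through each operation:
Start: {a, e, i}
Event 1 (add i): already present, no change. Set: {a, e, i}
Event 2 (add 9): added. Set: {9, a, e, i}
Event 3 (add 18): added. Set: {18, 9, a, e, i}
Event 4 (remove 9): removed. Set: {18, a, e, i}
Event 5 (remove a): removed. Set: {18, e, i}
Event 6 (remove g): not present, no change. Set: {18, e, i}

Final set: {18, e, i} (size 3)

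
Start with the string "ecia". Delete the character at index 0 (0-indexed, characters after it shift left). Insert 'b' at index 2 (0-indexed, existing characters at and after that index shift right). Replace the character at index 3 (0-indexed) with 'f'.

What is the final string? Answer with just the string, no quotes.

Answer: cibf

Derivation:
Applying each edit step by step:
Start: "ecia"
Op 1 (delete idx 0 = 'e'): "ecia" -> "cia"
Op 2 (insert 'b' at idx 2): "cia" -> "ciba"
Op 3 (replace idx 3: 'a' -> 'f'): "ciba" -> "cibf"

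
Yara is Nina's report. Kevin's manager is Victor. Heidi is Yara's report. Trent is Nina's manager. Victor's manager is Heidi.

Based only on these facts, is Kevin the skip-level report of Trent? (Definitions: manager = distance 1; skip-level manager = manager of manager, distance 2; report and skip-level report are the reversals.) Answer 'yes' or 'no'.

Reconstructing the manager chain from the given facts:
  Trent -> Nina -> Yara -> Heidi -> Victor -> Kevin
(each arrow means 'manager of the next')
Positions in the chain (0 = top):
  position of Trent: 0
  position of Nina: 1
  position of Yara: 2
  position of Heidi: 3
  position of Victor: 4
  position of Kevin: 5

Kevin is at position 5, Trent is at position 0; signed distance (j - i) = -5.
'skip-level report' requires j - i = -2. Actual distance is -5, so the relation does NOT hold.

Answer: no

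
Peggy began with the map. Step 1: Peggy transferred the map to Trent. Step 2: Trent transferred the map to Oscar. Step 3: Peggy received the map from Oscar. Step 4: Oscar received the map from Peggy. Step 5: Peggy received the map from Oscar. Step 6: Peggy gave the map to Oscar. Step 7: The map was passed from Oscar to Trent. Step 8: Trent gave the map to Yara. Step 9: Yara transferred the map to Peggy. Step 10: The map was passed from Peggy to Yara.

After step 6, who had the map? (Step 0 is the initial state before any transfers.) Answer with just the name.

Answer: Oscar

Derivation:
Tracking the map holder through step 6:
After step 0 (start): Peggy
After step 1: Trent
After step 2: Oscar
After step 3: Peggy
After step 4: Oscar
After step 5: Peggy
After step 6: Oscar

At step 6, the holder is Oscar.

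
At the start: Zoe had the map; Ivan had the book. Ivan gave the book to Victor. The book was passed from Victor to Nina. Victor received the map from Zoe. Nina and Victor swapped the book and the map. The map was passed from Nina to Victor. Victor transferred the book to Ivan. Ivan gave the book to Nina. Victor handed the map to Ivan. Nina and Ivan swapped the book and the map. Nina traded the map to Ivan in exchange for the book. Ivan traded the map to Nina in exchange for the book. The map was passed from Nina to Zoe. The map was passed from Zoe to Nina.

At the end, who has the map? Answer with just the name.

Answer: Nina

Derivation:
Tracking all object holders:
Start: map:Zoe, book:Ivan
Event 1 (give book: Ivan -> Victor). State: map:Zoe, book:Victor
Event 2 (give book: Victor -> Nina). State: map:Zoe, book:Nina
Event 3 (give map: Zoe -> Victor). State: map:Victor, book:Nina
Event 4 (swap book<->map: now book:Victor, map:Nina). State: map:Nina, book:Victor
Event 5 (give map: Nina -> Victor). State: map:Victor, book:Victor
Event 6 (give book: Victor -> Ivan). State: map:Victor, book:Ivan
Event 7 (give book: Ivan -> Nina). State: map:Victor, book:Nina
Event 8 (give map: Victor -> Ivan). State: map:Ivan, book:Nina
Event 9 (swap book<->map: now book:Ivan, map:Nina). State: map:Nina, book:Ivan
Event 10 (swap map<->book: now map:Ivan, book:Nina). State: map:Ivan, book:Nina
Event 11 (swap map<->book: now map:Nina, book:Ivan). State: map:Nina, book:Ivan
Event 12 (give map: Nina -> Zoe). State: map:Zoe, book:Ivan
Event 13 (give map: Zoe -> Nina). State: map:Nina, book:Ivan

Final state: map:Nina, book:Ivan
The map is held by Nina.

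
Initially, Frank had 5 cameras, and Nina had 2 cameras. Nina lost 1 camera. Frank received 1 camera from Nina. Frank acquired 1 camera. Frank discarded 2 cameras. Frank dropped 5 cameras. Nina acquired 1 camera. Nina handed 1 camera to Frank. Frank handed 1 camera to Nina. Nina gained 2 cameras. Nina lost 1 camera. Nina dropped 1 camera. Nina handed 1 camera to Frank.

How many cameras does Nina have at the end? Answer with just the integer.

Tracking counts step by step:
Start: Frank=5, Nina=2
Event 1 (Nina -1): Nina: 2 -> 1. State: Frank=5, Nina=1
Event 2 (Nina -> Frank, 1): Nina: 1 -> 0, Frank: 5 -> 6. State: Frank=6, Nina=0
Event 3 (Frank +1): Frank: 6 -> 7. State: Frank=7, Nina=0
Event 4 (Frank -2): Frank: 7 -> 5. State: Frank=5, Nina=0
Event 5 (Frank -5): Frank: 5 -> 0. State: Frank=0, Nina=0
Event 6 (Nina +1): Nina: 0 -> 1. State: Frank=0, Nina=1
Event 7 (Nina -> Frank, 1): Nina: 1 -> 0, Frank: 0 -> 1. State: Frank=1, Nina=0
Event 8 (Frank -> Nina, 1): Frank: 1 -> 0, Nina: 0 -> 1. State: Frank=0, Nina=1
Event 9 (Nina +2): Nina: 1 -> 3. State: Frank=0, Nina=3
Event 10 (Nina -1): Nina: 3 -> 2. State: Frank=0, Nina=2
Event 11 (Nina -1): Nina: 2 -> 1. State: Frank=0, Nina=1
Event 12 (Nina -> Frank, 1): Nina: 1 -> 0, Frank: 0 -> 1. State: Frank=1, Nina=0

Nina's final count: 0

Answer: 0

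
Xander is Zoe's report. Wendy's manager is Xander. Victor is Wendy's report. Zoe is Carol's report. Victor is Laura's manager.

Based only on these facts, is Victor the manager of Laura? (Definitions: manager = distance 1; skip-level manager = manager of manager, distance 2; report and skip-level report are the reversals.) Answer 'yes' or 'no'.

Answer: yes

Derivation:
Reconstructing the manager chain from the given facts:
  Carol -> Zoe -> Xander -> Wendy -> Victor -> Laura
(each arrow means 'manager of the next')
Positions in the chain (0 = top):
  position of Carol: 0
  position of Zoe: 1
  position of Xander: 2
  position of Wendy: 3
  position of Victor: 4
  position of Laura: 5

Victor is at position 4, Laura is at position 5; signed distance (j - i) = 1.
'manager' requires j - i = 1. Actual distance is 1, so the relation HOLDS.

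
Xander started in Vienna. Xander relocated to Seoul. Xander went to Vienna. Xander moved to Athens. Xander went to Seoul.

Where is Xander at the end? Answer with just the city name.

Answer: Seoul

Derivation:
Tracking Xander's location:
Start: Xander is in Vienna.
After move 1: Vienna -> Seoul. Xander is in Seoul.
After move 2: Seoul -> Vienna. Xander is in Vienna.
After move 3: Vienna -> Athens. Xander is in Athens.
After move 4: Athens -> Seoul. Xander is in Seoul.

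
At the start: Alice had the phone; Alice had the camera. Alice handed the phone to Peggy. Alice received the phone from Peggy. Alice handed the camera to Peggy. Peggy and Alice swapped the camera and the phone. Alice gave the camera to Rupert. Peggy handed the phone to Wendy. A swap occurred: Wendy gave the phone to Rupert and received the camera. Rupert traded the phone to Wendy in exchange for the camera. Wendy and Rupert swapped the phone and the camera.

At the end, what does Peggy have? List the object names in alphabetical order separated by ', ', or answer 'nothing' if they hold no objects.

Answer: nothing

Derivation:
Tracking all object holders:
Start: phone:Alice, camera:Alice
Event 1 (give phone: Alice -> Peggy). State: phone:Peggy, camera:Alice
Event 2 (give phone: Peggy -> Alice). State: phone:Alice, camera:Alice
Event 3 (give camera: Alice -> Peggy). State: phone:Alice, camera:Peggy
Event 4 (swap camera<->phone: now camera:Alice, phone:Peggy). State: phone:Peggy, camera:Alice
Event 5 (give camera: Alice -> Rupert). State: phone:Peggy, camera:Rupert
Event 6 (give phone: Peggy -> Wendy). State: phone:Wendy, camera:Rupert
Event 7 (swap phone<->camera: now phone:Rupert, camera:Wendy). State: phone:Rupert, camera:Wendy
Event 8 (swap phone<->camera: now phone:Wendy, camera:Rupert). State: phone:Wendy, camera:Rupert
Event 9 (swap phone<->camera: now phone:Rupert, camera:Wendy). State: phone:Rupert, camera:Wendy

Final state: phone:Rupert, camera:Wendy
Peggy holds: (nothing).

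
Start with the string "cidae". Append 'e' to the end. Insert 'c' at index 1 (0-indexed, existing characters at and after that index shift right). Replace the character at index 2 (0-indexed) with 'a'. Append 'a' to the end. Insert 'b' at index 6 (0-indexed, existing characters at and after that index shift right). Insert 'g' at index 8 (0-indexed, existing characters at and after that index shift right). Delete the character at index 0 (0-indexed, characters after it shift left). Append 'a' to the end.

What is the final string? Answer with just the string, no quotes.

Applying each edit step by step:
Start: "cidae"
Op 1 (append 'e'): "cidae" -> "cidaee"
Op 2 (insert 'c' at idx 1): "cidaee" -> "ccidaee"
Op 3 (replace idx 2: 'i' -> 'a'): "ccidaee" -> "ccadaee"
Op 4 (append 'a'): "ccadaee" -> "ccadaeea"
Op 5 (insert 'b' at idx 6): "ccadaeea" -> "ccadaebea"
Op 6 (insert 'g' at idx 8): "ccadaebea" -> "ccadaebega"
Op 7 (delete idx 0 = 'c'): "ccadaebega" -> "cadaebega"
Op 8 (append 'a'): "cadaebega" -> "cadaebegaa"

Answer: cadaebegaa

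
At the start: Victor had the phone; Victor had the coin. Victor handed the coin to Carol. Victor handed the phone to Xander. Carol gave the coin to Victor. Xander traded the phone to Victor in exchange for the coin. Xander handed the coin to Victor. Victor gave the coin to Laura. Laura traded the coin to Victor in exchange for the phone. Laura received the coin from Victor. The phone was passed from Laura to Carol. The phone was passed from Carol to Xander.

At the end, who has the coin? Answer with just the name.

Tracking all object holders:
Start: phone:Victor, coin:Victor
Event 1 (give coin: Victor -> Carol). State: phone:Victor, coin:Carol
Event 2 (give phone: Victor -> Xander). State: phone:Xander, coin:Carol
Event 3 (give coin: Carol -> Victor). State: phone:Xander, coin:Victor
Event 4 (swap phone<->coin: now phone:Victor, coin:Xander). State: phone:Victor, coin:Xander
Event 5 (give coin: Xander -> Victor). State: phone:Victor, coin:Victor
Event 6 (give coin: Victor -> Laura). State: phone:Victor, coin:Laura
Event 7 (swap coin<->phone: now coin:Victor, phone:Laura). State: phone:Laura, coin:Victor
Event 8 (give coin: Victor -> Laura). State: phone:Laura, coin:Laura
Event 9 (give phone: Laura -> Carol). State: phone:Carol, coin:Laura
Event 10 (give phone: Carol -> Xander). State: phone:Xander, coin:Laura

Final state: phone:Xander, coin:Laura
The coin is held by Laura.

Answer: Laura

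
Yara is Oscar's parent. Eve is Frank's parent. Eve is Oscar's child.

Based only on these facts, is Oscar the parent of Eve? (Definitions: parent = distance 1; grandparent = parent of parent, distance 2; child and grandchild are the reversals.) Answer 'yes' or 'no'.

Answer: yes

Derivation:
Reconstructing the parent chain from the given facts:
  Yara -> Oscar -> Eve -> Frank
(each arrow means 'parent of the next')
Positions in the chain (0 = top):
  position of Yara: 0
  position of Oscar: 1
  position of Eve: 2
  position of Frank: 3

Oscar is at position 1, Eve is at position 2; signed distance (j - i) = 1.
'parent' requires j - i = 1. Actual distance is 1, so the relation HOLDS.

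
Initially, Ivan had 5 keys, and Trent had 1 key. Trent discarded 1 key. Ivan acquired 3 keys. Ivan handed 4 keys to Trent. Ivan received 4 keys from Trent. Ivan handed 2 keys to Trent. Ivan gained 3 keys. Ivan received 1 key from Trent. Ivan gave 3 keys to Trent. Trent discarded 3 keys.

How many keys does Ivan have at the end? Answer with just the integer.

Answer: 7

Derivation:
Tracking counts step by step:
Start: Ivan=5, Trent=1
Event 1 (Trent -1): Trent: 1 -> 0. State: Ivan=5, Trent=0
Event 2 (Ivan +3): Ivan: 5 -> 8. State: Ivan=8, Trent=0
Event 3 (Ivan -> Trent, 4): Ivan: 8 -> 4, Trent: 0 -> 4. State: Ivan=4, Trent=4
Event 4 (Trent -> Ivan, 4): Trent: 4 -> 0, Ivan: 4 -> 8. State: Ivan=8, Trent=0
Event 5 (Ivan -> Trent, 2): Ivan: 8 -> 6, Trent: 0 -> 2. State: Ivan=6, Trent=2
Event 6 (Ivan +3): Ivan: 6 -> 9. State: Ivan=9, Trent=2
Event 7 (Trent -> Ivan, 1): Trent: 2 -> 1, Ivan: 9 -> 10. State: Ivan=10, Trent=1
Event 8 (Ivan -> Trent, 3): Ivan: 10 -> 7, Trent: 1 -> 4. State: Ivan=7, Trent=4
Event 9 (Trent -3): Trent: 4 -> 1. State: Ivan=7, Trent=1

Ivan's final count: 7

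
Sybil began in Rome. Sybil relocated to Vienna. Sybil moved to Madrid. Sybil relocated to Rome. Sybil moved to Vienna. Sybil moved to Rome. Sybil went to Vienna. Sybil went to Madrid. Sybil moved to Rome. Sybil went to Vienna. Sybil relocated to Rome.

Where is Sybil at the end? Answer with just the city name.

Tracking Sybil's location:
Start: Sybil is in Rome.
After move 1: Rome -> Vienna. Sybil is in Vienna.
After move 2: Vienna -> Madrid. Sybil is in Madrid.
After move 3: Madrid -> Rome. Sybil is in Rome.
After move 4: Rome -> Vienna. Sybil is in Vienna.
After move 5: Vienna -> Rome. Sybil is in Rome.
After move 6: Rome -> Vienna. Sybil is in Vienna.
After move 7: Vienna -> Madrid. Sybil is in Madrid.
After move 8: Madrid -> Rome. Sybil is in Rome.
After move 9: Rome -> Vienna. Sybil is in Vienna.
After move 10: Vienna -> Rome. Sybil is in Rome.

Answer: Rome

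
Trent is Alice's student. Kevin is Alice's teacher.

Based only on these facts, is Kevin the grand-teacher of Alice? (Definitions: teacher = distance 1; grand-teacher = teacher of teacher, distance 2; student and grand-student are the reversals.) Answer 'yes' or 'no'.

Reconstructing the teacher chain from the given facts:
  Kevin -> Alice -> Trent
(each arrow means 'teacher of the next')
Positions in the chain (0 = top):
  position of Kevin: 0
  position of Alice: 1
  position of Trent: 2

Kevin is at position 0, Alice is at position 1; signed distance (j - i) = 1.
'grand-teacher' requires j - i = 2. Actual distance is 1, so the relation does NOT hold.

Answer: no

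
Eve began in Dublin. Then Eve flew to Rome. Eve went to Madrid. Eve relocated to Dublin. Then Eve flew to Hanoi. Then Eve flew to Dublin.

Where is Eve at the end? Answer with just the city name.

Answer: Dublin

Derivation:
Tracking Eve's location:
Start: Eve is in Dublin.
After move 1: Dublin -> Rome. Eve is in Rome.
After move 2: Rome -> Madrid. Eve is in Madrid.
After move 3: Madrid -> Dublin. Eve is in Dublin.
After move 4: Dublin -> Hanoi. Eve is in Hanoi.
After move 5: Hanoi -> Dublin. Eve is in Dublin.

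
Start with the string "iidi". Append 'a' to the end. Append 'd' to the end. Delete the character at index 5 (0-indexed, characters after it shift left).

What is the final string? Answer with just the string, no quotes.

Answer: iidia

Derivation:
Applying each edit step by step:
Start: "iidi"
Op 1 (append 'a'): "iidi" -> "iidia"
Op 2 (append 'd'): "iidia" -> "iidiad"
Op 3 (delete idx 5 = 'd'): "iidiad" -> "iidia"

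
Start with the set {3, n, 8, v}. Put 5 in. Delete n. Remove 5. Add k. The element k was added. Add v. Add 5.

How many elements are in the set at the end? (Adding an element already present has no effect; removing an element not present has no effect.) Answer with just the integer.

Answer: 5

Derivation:
Tracking the set through each operation:
Start: {3, 8, n, v}
Event 1 (add 5): added. Set: {3, 5, 8, n, v}
Event 2 (remove n): removed. Set: {3, 5, 8, v}
Event 3 (remove 5): removed. Set: {3, 8, v}
Event 4 (add k): added. Set: {3, 8, k, v}
Event 5 (add k): already present, no change. Set: {3, 8, k, v}
Event 6 (add v): already present, no change. Set: {3, 8, k, v}
Event 7 (add 5): added. Set: {3, 5, 8, k, v}

Final set: {3, 5, 8, k, v} (size 5)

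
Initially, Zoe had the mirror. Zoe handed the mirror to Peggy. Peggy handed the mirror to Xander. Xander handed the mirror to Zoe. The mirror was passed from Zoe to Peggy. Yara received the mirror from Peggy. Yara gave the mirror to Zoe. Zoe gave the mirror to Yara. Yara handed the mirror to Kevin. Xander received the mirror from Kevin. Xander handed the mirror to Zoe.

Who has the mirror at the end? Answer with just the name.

Tracking the mirror through each event:
Start: Zoe has the mirror.
After event 1: Peggy has the mirror.
After event 2: Xander has the mirror.
After event 3: Zoe has the mirror.
After event 4: Peggy has the mirror.
After event 5: Yara has the mirror.
After event 6: Zoe has the mirror.
After event 7: Yara has the mirror.
After event 8: Kevin has the mirror.
After event 9: Xander has the mirror.
After event 10: Zoe has the mirror.

Answer: Zoe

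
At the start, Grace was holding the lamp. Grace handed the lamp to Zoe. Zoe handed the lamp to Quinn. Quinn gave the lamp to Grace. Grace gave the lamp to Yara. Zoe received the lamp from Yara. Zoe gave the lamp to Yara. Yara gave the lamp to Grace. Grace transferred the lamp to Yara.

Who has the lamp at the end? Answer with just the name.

Tracking the lamp through each event:
Start: Grace has the lamp.
After event 1: Zoe has the lamp.
After event 2: Quinn has the lamp.
After event 3: Grace has the lamp.
After event 4: Yara has the lamp.
After event 5: Zoe has the lamp.
After event 6: Yara has the lamp.
After event 7: Grace has the lamp.
After event 8: Yara has the lamp.

Answer: Yara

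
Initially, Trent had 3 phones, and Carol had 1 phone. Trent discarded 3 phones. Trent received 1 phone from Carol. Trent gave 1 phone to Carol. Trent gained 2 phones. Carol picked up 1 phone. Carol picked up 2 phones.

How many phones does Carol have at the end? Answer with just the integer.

Answer: 4

Derivation:
Tracking counts step by step:
Start: Trent=3, Carol=1
Event 1 (Trent -3): Trent: 3 -> 0. State: Trent=0, Carol=1
Event 2 (Carol -> Trent, 1): Carol: 1 -> 0, Trent: 0 -> 1. State: Trent=1, Carol=0
Event 3 (Trent -> Carol, 1): Trent: 1 -> 0, Carol: 0 -> 1. State: Trent=0, Carol=1
Event 4 (Trent +2): Trent: 0 -> 2. State: Trent=2, Carol=1
Event 5 (Carol +1): Carol: 1 -> 2. State: Trent=2, Carol=2
Event 6 (Carol +2): Carol: 2 -> 4. State: Trent=2, Carol=4

Carol's final count: 4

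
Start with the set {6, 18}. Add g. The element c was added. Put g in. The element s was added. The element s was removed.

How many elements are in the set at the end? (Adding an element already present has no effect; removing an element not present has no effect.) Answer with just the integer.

Tracking the set through each operation:
Start: {18, 6}
Event 1 (add g): added. Set: {18, 6, g}
Event 2 (add c): added. Set: {18, 6, c, g}
Event 3 (add g): already present, no change. Set: {18, 6, c, g}
Event 4 (add s): added. Set: {18, 6, c, g, s}
Event 5 (remove s): removed. Set: {18, 6, c, g}

Final set: {18, 6, c, g} (size 4)

Answer: 4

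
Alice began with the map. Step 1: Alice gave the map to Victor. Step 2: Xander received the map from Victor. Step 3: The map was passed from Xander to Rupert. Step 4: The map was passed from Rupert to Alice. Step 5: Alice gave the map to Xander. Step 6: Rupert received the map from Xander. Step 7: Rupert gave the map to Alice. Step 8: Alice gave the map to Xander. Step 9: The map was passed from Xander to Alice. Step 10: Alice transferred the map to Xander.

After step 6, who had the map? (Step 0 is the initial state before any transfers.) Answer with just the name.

Answer: Rupert

Derivation:
Tracking the map holder through step 6:
After step 0 (start): Alice
After step 1: Victor
After step 2: Xander
After step 3: Rupert
After step 4: Alice
After step 5: Xander
After step 6: Rupert

At step 6, the holder is Rupert.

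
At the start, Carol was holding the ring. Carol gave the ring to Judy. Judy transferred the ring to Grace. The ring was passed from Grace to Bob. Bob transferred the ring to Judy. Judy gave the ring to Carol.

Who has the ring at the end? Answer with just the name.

Tracking the ring through each event:
Start: Carol has the ring.
After event 1: Judy has the ring.
After event 2: Grace has the ring.
After event 3: Bob has the ring.
After event 4: Judy has the ring.
After event 5: Carol has the ring.

Answer: Carol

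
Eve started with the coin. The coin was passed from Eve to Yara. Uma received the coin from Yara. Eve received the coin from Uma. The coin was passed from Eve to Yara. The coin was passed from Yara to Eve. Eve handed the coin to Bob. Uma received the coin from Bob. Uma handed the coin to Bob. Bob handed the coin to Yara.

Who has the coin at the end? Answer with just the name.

Answer: Yara

Derivation:
Tracking the coin through each event:
Start: Eve has the coin.
After event 1: Yara has the coin.
After event 2: Uma has the coin.
After event 3: Eve has the coin.
After event 4: Yara has the coin.
After event 5: Eve has the coin.
After event 6: Bob has the coin.
After event 7: Uma has the coin.
After event 8: Bob has the coin.
After event 9: Yara has the coin.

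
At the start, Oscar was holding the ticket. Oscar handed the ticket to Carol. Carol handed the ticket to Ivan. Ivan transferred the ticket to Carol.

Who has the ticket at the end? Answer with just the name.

Answer: Carol

Derivation:
Tracking the ticket through each event:
Start: Oscar has the ticket.
After event 1: Carol has the ticket.
After event 2: Ivan has the ticket.
After event 3: Carol has the ticket.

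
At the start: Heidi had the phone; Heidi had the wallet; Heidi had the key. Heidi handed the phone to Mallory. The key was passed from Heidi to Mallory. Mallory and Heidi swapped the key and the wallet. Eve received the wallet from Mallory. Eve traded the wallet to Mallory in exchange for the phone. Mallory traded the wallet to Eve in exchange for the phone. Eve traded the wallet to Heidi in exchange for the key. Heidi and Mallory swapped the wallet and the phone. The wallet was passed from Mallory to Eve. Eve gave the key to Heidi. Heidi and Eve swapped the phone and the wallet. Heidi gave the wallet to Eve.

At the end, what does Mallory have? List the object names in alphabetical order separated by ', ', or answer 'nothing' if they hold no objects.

Tracking all object holders:
Start: phone:Heidi, wallet:Heidi, key:Heidi
Event 1 (give phone: Heidi -> Mallory). State: phone:Mallory, wallet:Heidi, key:Heidi
Event 2 (give key: Heidi -> Mallory). State: phone:Mallory, wallet:Heidi, key:Mallory
Event 3 (swap key<->wallet: now key:Heidi, wallet:Mallory). State: phone:Mallory, wallet:Mallory, key:Heidi
Event 4 (give wallet: Mallory -> Eve). State: phone:Mallory, wallet:Eve, key:Heidi
Event 5 (swap wallet<->phone: now wallet:Mallory, phone:Eve). State: phone:Eve, wallet:Mallory, key:Heidi
Event 6 (swap wallet<->phone: now wallet:Eve, phone:Mallory). State: phone:Mallory, wallet:Eve, key:Heidi
Event 7 (swap wallet<->key: now wallet:Heidi, key:Eve). State: phone:Mallory, wallet:Heidi, key:Eve
Event 8 (swap wallet<->phone: now wallet:Mallory, phone:Heidi). State: phone:Heidi, wallet:Mallory, key:Eve
Event 9 (give wallet: Mallory -> Eve). State: phone:Heidi, wallet:Eve, key:Eve
Event 10 (give key: Eve -> Heidi). State: phone:Heidi, wallet:Eve, key:Heidi
Event 11 (swap phone<->wallet: now phone:Eve, wallet:Heidi). State: phone:Eve, wallet:Heidi, key:Heidi
Event 12 (give wallet: Heidi -> Eve). State: phone:Eve, wallet:Eve, key:Heidi

Final state: phone:Eve, wallet:Eve, key:Heidi
Mallory holds: (nothing).

Answer: nothing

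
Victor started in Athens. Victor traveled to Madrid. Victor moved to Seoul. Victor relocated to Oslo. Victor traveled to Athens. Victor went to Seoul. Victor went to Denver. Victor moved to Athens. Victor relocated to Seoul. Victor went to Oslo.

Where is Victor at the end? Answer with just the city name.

Answer: Oslo

Derivation:
Tracking Victor's location:
Start: Victor is in Athens.
After move 1: Athens -> Madrid. Victor is in Madrid.
After move 2: Madrid -> Seoul. Victor is in Seoul.
After move 3: Seoul -> Oslo. Victor is in Oslo.
After move 4: Oslo -> Athens. Victor is in Athens.
After move 5: Athens -> Seoul. Victor is in Seoul.
After move 6: Seoul -> Denver. Victor is in Denver.
After move 7: Denver -> Athens. Victor is in Athens.
After move 8: Athens -> Seoul. Victor is in Seoul.
After move 9: Seoul -> Oslo. Victor is in Oslo.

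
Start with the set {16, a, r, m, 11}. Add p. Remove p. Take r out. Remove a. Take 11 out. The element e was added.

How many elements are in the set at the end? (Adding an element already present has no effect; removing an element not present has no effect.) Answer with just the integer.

Tracking the set through each operation:
Start: {11, 16, a, m, r}
Event 1 (add p): added. Set: {11, 16, a, m, p, r}
Event 2 (remove p): removed. Set: {11, 16, a, m, r}
Event 3 (remove r): removed. Set: {11, 16, a, m}
Event 4 (remove a): removed. Set: {11, 16, m}
Event 5 (remove 11): removed. Set: {16, m}
Event 6 (add e): added. Set: {16, e, m}

Final set: {16, e, m} (size 3)

Answer: 3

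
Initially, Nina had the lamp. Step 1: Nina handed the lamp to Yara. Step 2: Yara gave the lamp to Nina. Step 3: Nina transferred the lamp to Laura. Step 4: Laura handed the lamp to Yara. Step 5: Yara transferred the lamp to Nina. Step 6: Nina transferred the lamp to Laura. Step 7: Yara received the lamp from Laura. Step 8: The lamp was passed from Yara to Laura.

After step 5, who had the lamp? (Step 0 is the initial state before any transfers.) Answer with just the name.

Answer: Nina

Derivation:
Tracking the lamp holder through step 5:
After step 0 (start): Nina
After step 1: Yara
After step 2: Nina
After step 3: Laura
After step 4: Yara
After step 5: Nina

At step 5, the holder is Nina.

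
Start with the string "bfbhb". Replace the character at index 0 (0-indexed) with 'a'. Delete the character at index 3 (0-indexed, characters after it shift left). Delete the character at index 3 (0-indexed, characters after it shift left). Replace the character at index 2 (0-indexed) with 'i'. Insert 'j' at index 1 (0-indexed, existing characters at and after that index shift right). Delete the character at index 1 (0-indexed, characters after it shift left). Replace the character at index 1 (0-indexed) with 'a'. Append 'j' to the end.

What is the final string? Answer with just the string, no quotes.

Applying each edit step by step:
Start: "bfbhb"
Op 1 (replace idx 0: 'b' -> 'a'): "bfbhb" -> "afbhb"
Op 2 (delete idx 3 = 'h'): "afbhb" -> "afbb"
Op 3 (delete idx 3 = 'b'): "afbb" -> "afb"
Op 4 (replace idx 2: 'b' -> 'i'): "afb" -> "afi"
Op 5 (insert 'j' at idx 1): "afi" -> "ajfi"
Op 6 (delete idx 1 = 'j'): "ajfi" -> "afi"
Op 7 (replace idx 1: 'f' -> 'a'): "afi" -> "aai"
Op 8 (append 'j'): "aai" -> "aaij"

Answer: aaij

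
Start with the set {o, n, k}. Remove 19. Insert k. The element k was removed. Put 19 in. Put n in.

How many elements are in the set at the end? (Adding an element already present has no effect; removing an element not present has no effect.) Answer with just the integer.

Tracking the set through each operation:
Start: {k, n, o}
Event 1 (remove 19): not present, no change. Set: {k, n, o}
Event 2 (add k): already present, no change. Set: {k, n, o}
Event 3 (remove k): removed. Set: {n, o}
Event 4 (add 19): added. Set: {19, n, o}
Event 5 (add n): already present, no change. Set: {19, n, o}

Final set: {19, n, o} (size 3)

Answer: 3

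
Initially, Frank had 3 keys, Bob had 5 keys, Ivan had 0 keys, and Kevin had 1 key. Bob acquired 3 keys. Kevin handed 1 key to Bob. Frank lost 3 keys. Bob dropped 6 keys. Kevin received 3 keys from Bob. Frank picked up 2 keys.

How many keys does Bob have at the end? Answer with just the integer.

Tracking counts step by step:
Start: Frank=3, Bob=5, Ivan=0, Kevin=1
Event 1 (Bob +3): Bob: 5 -> 8. State: Frank=3, Bob=8, Ivan=0, Kevin=1
Event 2 (Kevin -> Bob, 1): Kevin: 1 -> 0, Bob: 8 -> 9. State: Frank=3, Bob=9, Ivan=0, Kevin=0
Event 3 (Frank -3): Frank: 3 -> 0. State: Frank=0, Bob=9, Ivan=0, Kevin=0
Event 4 (Bob -6): Bob: 9 -> 3. State: Frank=0, Bob=3, Ivan=0, Kevin=0
Event 5 (Bob -> Kevin, 3): Bob: 3 -> 0, Kevin: 0 -> 3. State: Frank=0, Bob=0, Ivan=0, Kevin=3
Event 6 (Frank +2): Frank: 0 -> 2. State: Frank=2, Bob=0, Ivan=0, Kevin=3

Bob's final count: 0

Answer: 0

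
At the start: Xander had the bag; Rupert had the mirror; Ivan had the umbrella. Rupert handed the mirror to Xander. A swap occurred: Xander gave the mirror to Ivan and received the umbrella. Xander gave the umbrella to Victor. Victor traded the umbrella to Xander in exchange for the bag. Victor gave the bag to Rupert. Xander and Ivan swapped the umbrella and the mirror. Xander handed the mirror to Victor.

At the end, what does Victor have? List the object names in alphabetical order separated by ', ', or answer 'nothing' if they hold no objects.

Answer: mirror

Derivation:
Tracking all object holders:
Start: bag:Xander, mirror:Rupert, umbrella:Ivan
Event 1 (give mirror: Rupert -> Xander). State: bag:Xander, mirror:Xander, umbrella:Ivan
Event 2 (swap mirror<->umbrella: now mirror:Ivan, umbrella:Xander). State: bag:Xander, mirror:Ivan, umbrella:Xander
Event 3 (give umbrella: Xander -> Victor). State: bag:Xander, mirror:Ivan, umbrella:Victor
Event 4 (swap umbrella<->bag: now umbrella:Xander, bag:Victor). State: bag:Victor, mirror:Ivan, umbrella:Xander
Event 5 (give bag: Victor -> Rupert). State: bag:Rupert, mirror:Ivan, umbrella:Xander
Event 6 (swap umbrella<->mirror: now umbrella:Ivan, mirror:Xander). State: bag:Rupert, mirror:Xander, umbrella:Ivan
Event 7 (give mirror: Xander -> Victor). State: bag:Rupert, mirror:Victor, umbrella:Ivan

Final state: bag:Rupert, mirror:Victor, umbrella:Ivan
Victor holds: mirror.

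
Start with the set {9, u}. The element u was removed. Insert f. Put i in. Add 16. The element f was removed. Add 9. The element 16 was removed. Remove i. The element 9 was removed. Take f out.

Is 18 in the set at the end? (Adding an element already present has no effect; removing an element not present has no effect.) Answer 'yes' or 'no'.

Tracking the set through each operation:
Start: {9, u}
Event 1 (remove u): removed. Set: {9}
Event 2 (add f): added. Set: {9, f}
Event 3 (add i): added. Set: {9, f, i}
Event 4 (add 16): added. Set: {16, 9, f, i}
Event 5 (remove f): removed. Set: {16, 9, i}
Event 6 (add 9): already present, no change. Set: {16, 9, i}
Event 7 (remove 16): removed. Set: {9, i}
Event 8 (remove i): removed. Set: {9}
Event 9 (remove 9): removed. Set: {}
Event 10 (remove f): not present, no change. Set: {}

Final set: {} (size 0)
18 is NOT in the final set.

Answer: no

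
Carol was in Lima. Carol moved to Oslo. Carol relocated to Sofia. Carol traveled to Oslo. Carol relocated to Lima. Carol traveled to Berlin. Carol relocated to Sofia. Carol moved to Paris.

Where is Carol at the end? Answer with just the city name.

Answer: Paris

Derivation:
Tracking Carol's location:
Start: Carol is in Lima.
After move 1: Lima -> Oslo. Carol is in Oslo.
After move 2: Oslo -> Sofia. Carol is in Sofia.
After move 3: Sofia -> Oslo. Carol is in Oslo.
After move 4: Oslo -> Lima. Carol is in Lima.
After move 5: Lima -> Berlin. Carol is in Berlin.
After move 6: Berlin -> Sofia. Carol is in Sofia.
After move 7: Sofia -> Paris. Carol is in Paris.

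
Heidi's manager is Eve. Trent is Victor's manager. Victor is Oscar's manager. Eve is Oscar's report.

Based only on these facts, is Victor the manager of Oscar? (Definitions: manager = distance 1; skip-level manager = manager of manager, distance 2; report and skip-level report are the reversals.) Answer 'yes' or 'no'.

Reconstructing the manager chain from the given facts:
  Trent -> Victor -> Oscar -> Eve -> Heidi
(each arrow means 'manager of the next')
Positions in the chain (0 = top):
  position of Trent: 0
  position of Victor: 1
  position of Oscar: 2
  position of Eve: 3
  position of Heidi: 4

Victor is at position 1, Oscar is at position 2; signed distance (j - i) = 1.
'manager' requires j - i = 1. Actual distance is 1, so the relation HOLDS.

Answer: yes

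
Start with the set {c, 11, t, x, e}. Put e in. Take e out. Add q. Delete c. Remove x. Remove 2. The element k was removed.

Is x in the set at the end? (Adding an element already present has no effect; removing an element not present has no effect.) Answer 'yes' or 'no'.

Answer: no

Derivation:
Tracking the set through each operation:
Start: {11, c, e, t, x}
Event 1 (add e): already present, no change. Set: {11, c, e, t, x}
Event 2 (remove e): removed. Set: {11, c, t, x}
Event 3 (add q): added. Set: {11, c, q, t, x}
Event 4 (remove c): removed. Set: {11, q, t, x}
Event 5 (remove x): removed. Set: {11, q, t}
Event 6 (remove 2): not present, no change. Set: {11, q, t}
Event 7 (remove k): not present, no change. Set: {11, q, t}

Final set: {11, q, t} (size 3)
x is NOT in the final set.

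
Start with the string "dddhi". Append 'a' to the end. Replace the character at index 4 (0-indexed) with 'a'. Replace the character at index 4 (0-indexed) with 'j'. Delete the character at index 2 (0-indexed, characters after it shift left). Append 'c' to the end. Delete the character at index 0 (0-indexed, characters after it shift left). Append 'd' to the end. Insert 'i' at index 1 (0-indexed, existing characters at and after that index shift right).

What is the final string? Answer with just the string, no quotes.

Applying each edit step by step:
Start: "dddhi"
Op 1 (append 'a'): "dddhi" -> "dddhia"
Op 2 (replace idx 4: 'i' -> 'a'): "dddhia" -> "dddhaa"
Op 3 (replace idx 4: 'a' -> 'j'): "dddhaa" -> "dddhja"
Op 4 (delete idx 2 = 'd'): "dddhja" -> "ddhja"
Op 5 (append 'c'): "ddhja" -> "ddhjac"
Op 6 (delete idx 0 = 'd'): "ddhjac" -> "dhjac"
Op 7 (append 'd'): "dhjac" -> "dhjacd"
Op 8 (insert 'i' at idx 1): "dhjacd" -> "dihjacd"

Answer: dihjacd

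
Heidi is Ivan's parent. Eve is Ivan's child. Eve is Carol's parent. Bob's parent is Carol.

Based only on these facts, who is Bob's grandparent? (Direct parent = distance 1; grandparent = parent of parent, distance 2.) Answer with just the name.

Reconstructing the parent chain from the given facts:
  Heidi -> Ivan -> Eve -> Carol -> Bob
(each arrow means 'parent of the next')
Positions in the chain (0 = top):
  position of Heidi: 0
  position of Ivan: 1
  position of Eve: 2
  position of Carol: 3
  position of Bob: 4

Bob is at position 4; the grandparent is 2 steps up the chain, i.e. position 2: Eve.

Answer: Eve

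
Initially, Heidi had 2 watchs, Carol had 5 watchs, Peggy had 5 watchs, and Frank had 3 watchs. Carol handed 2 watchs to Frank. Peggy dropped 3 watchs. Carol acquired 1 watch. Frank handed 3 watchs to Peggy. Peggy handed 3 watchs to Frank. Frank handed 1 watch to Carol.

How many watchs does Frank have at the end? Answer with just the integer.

Tracking counts step by step:
Start: Heidi=2, Carol=5, Peggy=5, Frank=3
Event 1 (Carol -> Frank, 2): Carol: 5 -> 3, Frank: 3 -> 5. State: Heidi=2, Carol=3, Peggy=5, Frank=5
Event 2 (Peggy -3): Peggy: 5 -> 2. State: Heidi=2, Carol=3, Peggy=2, Frank=5
Event 3 (Carol +1): Carol: 3 -> 4. State: Heidi=2, Carol=4, Peggy=2, Frank=5
Event 4 (Frank -> Peggy, 3): Frank: 5 -> 2, Peggy: 2 -> 5. State: Heidi=2, Carol=4, Peggy=5, Frank=2
Event 5 (Peggy -> Frank, 3): Peggy: 5 -> 2, Frank: 2 -> 5. State: Heidi=2, Carol=4, Peggy=2, Frank=5
Event 6 (Frank -> Carol, 1): Frank: 5 -> 4, Carol: 4 -> 5. State: Heidi=2, Carol=5, Peggy=2, Frank=4

Frank's final count: 4

Answer: 4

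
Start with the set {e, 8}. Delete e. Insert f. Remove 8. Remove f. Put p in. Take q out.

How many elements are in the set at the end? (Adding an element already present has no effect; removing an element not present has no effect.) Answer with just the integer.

Tracking the set through each operation:
Start: {8, e}
Event 1 (remove e): removed. Set: {8}
Event 2 (add f): added. Set: {8, f}
Event 3 (remove 8): removed. Set: {f}
Event 4 (remove f): removed. Set: {}
Event 5 (add p): added. Set: {p}
Event 6 (remove q): not present, no change. Set: {p}

Final set: {p} (size 1)

Answer: 1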